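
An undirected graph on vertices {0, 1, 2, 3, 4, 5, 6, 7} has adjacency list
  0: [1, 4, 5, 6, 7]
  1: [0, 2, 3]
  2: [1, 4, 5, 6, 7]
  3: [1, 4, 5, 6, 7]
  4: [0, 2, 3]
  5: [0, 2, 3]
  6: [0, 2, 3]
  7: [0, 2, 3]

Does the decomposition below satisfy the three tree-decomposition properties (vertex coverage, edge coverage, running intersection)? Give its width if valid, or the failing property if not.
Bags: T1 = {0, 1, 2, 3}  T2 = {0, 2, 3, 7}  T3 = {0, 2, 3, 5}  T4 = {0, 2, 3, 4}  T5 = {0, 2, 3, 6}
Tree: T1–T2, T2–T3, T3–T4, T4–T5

Yes; width 3.

Every vertex of G appears in some bag (union = {0, 1, 2, 3, 4, 5, 6, 7}); every edge is covered by a bag; and for each vertex v the set of bags containing v is connected in the bag tree. The decomposition is therefore valid. The largest bag has 4 vertices, so the width is 3.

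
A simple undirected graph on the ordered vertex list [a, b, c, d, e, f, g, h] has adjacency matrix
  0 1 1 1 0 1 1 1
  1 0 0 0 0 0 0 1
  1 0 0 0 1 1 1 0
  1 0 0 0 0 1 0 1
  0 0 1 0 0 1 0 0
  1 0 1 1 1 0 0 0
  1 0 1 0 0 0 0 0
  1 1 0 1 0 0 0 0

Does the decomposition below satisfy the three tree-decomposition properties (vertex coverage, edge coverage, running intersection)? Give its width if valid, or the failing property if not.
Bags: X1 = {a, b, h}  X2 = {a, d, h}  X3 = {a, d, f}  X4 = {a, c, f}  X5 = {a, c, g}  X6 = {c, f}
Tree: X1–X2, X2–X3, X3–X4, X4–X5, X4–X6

A tree decomposition must satisfy three properties: every vertex lies in some bag; for every edge, both endpoints lie together in some bag; and for every vertex, the bags containing it form a connected subtree. Here vertex e appears in no bag, so the decomposition is invalid.

No — vertex e appears in no bag.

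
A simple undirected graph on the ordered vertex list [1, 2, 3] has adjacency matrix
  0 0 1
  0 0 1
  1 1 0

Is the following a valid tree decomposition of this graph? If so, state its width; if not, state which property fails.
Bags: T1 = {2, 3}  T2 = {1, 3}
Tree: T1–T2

Checking the three conditions: (i) the bags cover all of {1, 2, 3}; (ii) for each edge, some bag contains both endpoints; (iii) the bags containing any fixed vertex form a subtree. All hold, so the decomposition is valid with width 2 − 1 = 1.

Yes; width 1.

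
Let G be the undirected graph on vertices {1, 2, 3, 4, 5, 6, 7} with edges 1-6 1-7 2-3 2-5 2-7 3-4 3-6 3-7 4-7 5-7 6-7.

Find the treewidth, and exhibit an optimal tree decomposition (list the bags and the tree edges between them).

The largest bag has 3 vertices, giving width 2; this decomposition certifies tw(G) ≤ 2. On the other hand G contains the 3-clique {1, 6, 7}. A clique must lie in a single bag of any decomposition, so no decomposition can have width below 2. The upper and lower bounds meet at 2, so that is the treewidth.

Treewidth 2.
One optimal decomposition is:
Bags: B1 = {3, 6, 7}  B2 = {3, 4, 7}  B3 = {1, 6, 7}  B4 = {2, 3, 7}  B5 = {2, 5, 7}
Tree: B1–B2, B1–B3, B1–B4, B4–B5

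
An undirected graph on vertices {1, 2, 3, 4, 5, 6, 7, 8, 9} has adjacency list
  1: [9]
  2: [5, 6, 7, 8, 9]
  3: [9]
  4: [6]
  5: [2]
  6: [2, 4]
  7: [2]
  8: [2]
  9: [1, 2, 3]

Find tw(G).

1

A width-1 tree decomposition is:
Bags: B1 = {2, 6}  B2 = {2, 9}  B3 = {1, 9}  B4 = {2, 5}  B5 = {3, 9}  B6 = {2, 7}  B7 = {2, 8}  B8 = {4, 6}
Tree: B1–B2, B2–B3, B1–B4, B3–B5, B2–B6, B4–B7, B1–B8
Every bag has size at most 2, so the width is 2 − 1 = 1 and tw(G) ≤ 1. Any graph with an edge has treewidth ≥ 1, and G has the edge 2–6. Therefore the treewidth is 1.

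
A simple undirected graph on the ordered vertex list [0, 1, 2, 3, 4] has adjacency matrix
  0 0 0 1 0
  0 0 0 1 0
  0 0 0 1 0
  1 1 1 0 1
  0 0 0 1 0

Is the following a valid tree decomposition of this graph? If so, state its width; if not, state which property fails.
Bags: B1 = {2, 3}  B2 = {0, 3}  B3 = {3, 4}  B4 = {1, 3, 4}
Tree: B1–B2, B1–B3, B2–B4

No — bags containing vertex 4 are not connected in the tree.

A tree decomposition must satisfy three properties: every vertex lies in some bag; for every edge, both endpoints lie together in some bag; and for every vertex, the bags containing it form a connected subtree. Here bags containing vertex 4 are not connected in the tree, so the decomposition is invalid.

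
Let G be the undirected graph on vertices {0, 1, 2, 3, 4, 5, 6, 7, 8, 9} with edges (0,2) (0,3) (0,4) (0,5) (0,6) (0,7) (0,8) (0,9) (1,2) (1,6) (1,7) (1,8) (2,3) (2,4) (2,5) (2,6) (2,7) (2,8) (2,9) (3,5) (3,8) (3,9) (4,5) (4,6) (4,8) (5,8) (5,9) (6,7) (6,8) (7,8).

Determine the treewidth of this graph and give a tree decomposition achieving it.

Treewidth 4.
Bags: B1 = {0, 2, 3, 5, 8}  B2 = {0, 2, 4, 5, 8}  B3 = {0, 2, 4, 6, 8}  B4 = {0, 2, 3, 5, 9}  B5 = {0, 2, 6, 7, 8}  B6 = {1, 2, 6, 7, 8}
Tree: B1–B2, B2–B3, B1–B4, B3–B5, B5–B6

Each bag holds 5 vertices, so the decomposition has width 4, which upper-bounds the treewidth. For the lower bound, the 5 vertices {0, 2, 3, 5, 8} are pairwise adjacent, and any tree decomposition puts a clique entirely inside one bag — forcing width ≥ 4. Therefore the treewidth is 4.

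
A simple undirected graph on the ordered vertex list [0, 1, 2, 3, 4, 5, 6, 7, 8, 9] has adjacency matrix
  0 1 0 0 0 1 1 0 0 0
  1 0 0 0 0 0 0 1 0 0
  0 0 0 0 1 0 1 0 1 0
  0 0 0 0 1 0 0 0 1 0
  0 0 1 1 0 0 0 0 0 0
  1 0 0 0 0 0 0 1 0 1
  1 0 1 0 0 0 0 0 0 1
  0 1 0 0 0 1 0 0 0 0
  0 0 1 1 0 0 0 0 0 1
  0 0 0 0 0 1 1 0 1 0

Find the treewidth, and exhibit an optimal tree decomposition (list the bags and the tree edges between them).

Treewidth 2.
One optimal decomposition is:
Bags: B1 = {1, 5, 7}  B2 = {0, 1, 5}  B3 = {0, 5, 9}  B4 = {0, 6, 9}  B5 = {6, 8, 9}  B6 = {2, 6, 8}  B7 = {2, 3, 8}  B8 = {2, 3, 4}
Tree: B1–B2, B2–B3, B3–B4, B4–B5, B5–B6, B6–B7, B7–B8

Every bag has size at most 3, so the width is 3 − 1 = 2 and tw(G) ≤ 2. For the lower bound, G contains the cycle 7–1–0–5–7, so G is not a forest; only forests have treewidth ≤ 1, hence tw(G) ≥ 2. Therefore the treewidth is 2.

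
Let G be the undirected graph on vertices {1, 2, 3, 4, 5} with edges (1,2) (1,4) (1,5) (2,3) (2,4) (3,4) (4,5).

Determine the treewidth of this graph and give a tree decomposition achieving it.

Treewidth 2.
One optimal decomposition is:
Bags: B1 = {1, 2, 4}  B2 = {1, 4, 5}  B3 = {2, 3, 4}
Tree: B1–B2, B1–B3

Each bag holds 3 vertices, so the decomposition has width 2, which upper-bounds the treewidth. On the other hand G contains the 3-clique {1, 2, 4}. A clique must lie in a single bag of any decomposition, so no decomposition can have width below 2. Hence tw(G) = 2 exactly.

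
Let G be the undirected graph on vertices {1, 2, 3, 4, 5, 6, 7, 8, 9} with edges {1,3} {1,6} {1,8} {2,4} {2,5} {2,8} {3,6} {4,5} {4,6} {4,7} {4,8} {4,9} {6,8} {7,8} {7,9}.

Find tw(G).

2

A width-2 tree decomposition is:
Bags: B1 = {2, 4, 8}  B2 = {4, 6, 8}  B3 = {1, 6, 8}  B4 = {4, 7, 8}  B5 = {1, 3, 6}  B6 = {4, 7, 9}  B7 = {2, 4, 5}
Tree: B1–B2, B2–B3, B1–B4, B3–B5, B4–B6, B1–B7
Every bag has size at most 3, so the width is 3 − 1 = 2 and tw(G) ≤ 2. Conversely, {1, 6, 8} is a clique of size 3, and the vertices of any clique must share a bag in every tree decomposition; so some bag has ≥ 3 vertices and tw(G) ≥ 2. Hence tw(G) = 2 exactly.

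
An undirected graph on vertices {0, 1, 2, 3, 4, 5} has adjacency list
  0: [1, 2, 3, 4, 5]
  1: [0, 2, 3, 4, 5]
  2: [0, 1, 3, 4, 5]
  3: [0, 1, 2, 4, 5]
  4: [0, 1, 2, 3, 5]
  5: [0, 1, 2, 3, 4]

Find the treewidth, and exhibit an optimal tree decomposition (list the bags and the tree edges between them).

Treewidth 5.
One optimal decomposition is:
Bags: B1 = {0, 1, 2, 3, 4, 5}
Tree: (single bag)

A single bag containing all 6 vertices is trivially a valid decomposition of width 5. Conversely, {0, 1, 2, 3, 4, 5} is a clique of size 6, and the vertices of any clique must share a bag in every tree decomposition; so some bag has ≥ 6 vertices and tw(G) ≥ 5. The upper and lower bounds meet at 5, so that is the treewidth.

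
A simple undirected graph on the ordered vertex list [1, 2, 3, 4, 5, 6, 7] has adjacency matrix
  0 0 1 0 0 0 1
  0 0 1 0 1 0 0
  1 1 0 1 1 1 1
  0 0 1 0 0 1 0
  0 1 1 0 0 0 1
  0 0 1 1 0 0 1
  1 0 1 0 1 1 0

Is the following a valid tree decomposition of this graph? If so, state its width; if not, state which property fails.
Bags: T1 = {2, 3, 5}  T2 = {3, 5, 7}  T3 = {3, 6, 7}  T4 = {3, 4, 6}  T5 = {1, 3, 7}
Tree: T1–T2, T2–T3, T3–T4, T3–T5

Yes; width 2.

Checking the three conditions: (i) the bags cover all of {1, 2, 3, 4, 5, 6, 7}; (ii) for each edge, some bag contains both endpoints; (iii) the bags containing any fixed vertex form a subtree. All hold, so the decomposition is valid with width 3 − 1 = 2.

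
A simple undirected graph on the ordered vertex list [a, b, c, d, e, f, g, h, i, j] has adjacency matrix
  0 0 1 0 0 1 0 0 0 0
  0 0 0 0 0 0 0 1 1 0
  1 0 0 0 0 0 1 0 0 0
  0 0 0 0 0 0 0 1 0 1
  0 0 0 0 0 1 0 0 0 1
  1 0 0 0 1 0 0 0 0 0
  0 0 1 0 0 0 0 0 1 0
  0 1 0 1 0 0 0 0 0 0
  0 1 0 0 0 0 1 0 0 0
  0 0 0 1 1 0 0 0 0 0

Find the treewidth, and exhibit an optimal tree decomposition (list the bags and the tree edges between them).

Treewidth 2.
One such decomposition:
Bags: B1 = {b, h, i}  B2 = {g, h, i}  B3 = {c, g, h}  B4 = {a, c, h}  B5 = {a, f, h}  B6 = {e, f, h}  B7 = {e, h, j}  B8 = {d, h, j}
Tree: B1–B2, B2–B3, B3–B4, B4–B5, B5–B6, B6–B7, B7–B8

Each bag holds 3 vertices, so the decomposition has width 2, which upper-bounds the treewidth. For the lower bound, G contains the cycle h–b–i–g–c–a–f–e–j–d–h, so G is not a forest; only forests have treewidth ≤ 1, hence tw(G) ≥ 2. Hence tw(G) = 2 exactly.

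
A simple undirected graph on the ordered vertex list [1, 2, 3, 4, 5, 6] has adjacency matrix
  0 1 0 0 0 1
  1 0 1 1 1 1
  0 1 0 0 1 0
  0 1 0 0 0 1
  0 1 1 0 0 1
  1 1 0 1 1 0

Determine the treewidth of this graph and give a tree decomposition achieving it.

Every bag has size at most 3, so the width is 3 − 1 = 2 and tw(G) ≤ 2. On the other hand G contains the 3-clique {2, 3, 5}. A clique must lie in a single bag of any decomposition, so no decomposition can have width below 2. Combining the bounds, tw(G) = 2.

Treewidth 2.
One optimal decomposition is:
Bags: B1 = {2, 5, 6}  B2 = {2, 4, 6}  B3 = {2, 3, 5}  B4 = {1, 2, 6}
Tree: B1–B2, B1–B3, B2–B4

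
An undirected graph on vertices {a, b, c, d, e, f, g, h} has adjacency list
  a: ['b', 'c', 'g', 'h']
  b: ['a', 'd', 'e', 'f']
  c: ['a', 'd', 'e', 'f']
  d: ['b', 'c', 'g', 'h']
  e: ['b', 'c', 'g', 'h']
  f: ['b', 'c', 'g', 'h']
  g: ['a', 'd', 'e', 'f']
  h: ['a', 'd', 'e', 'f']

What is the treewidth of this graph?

4

A width-4 tree decomposition is:
Bags: B1 = {b, c, f, g, h}  B2 = {a, b, c, g, h}  B3 = {b, c, e, g, h}  B4 = {b, c, d, g, h}
Tree: B1–B2, B2–B3, B3–B4
Every bag has size at most 5, so the width is 5 − 1 = 4 and tw(G) ≤ 4. For the lower bound: the 5 vertex sets {b,f}, {a,g}, {e,h}, {c}, {d} are disjoint, each induces a connected subgraph, and every pair is joined by at least one edge of G. Contracting each set to a single vertex therefore yields K_{5} as a minor, and since treewidth is minor-monotone, tw(G) ≥ tw(K_{5}) = 4. Hence tw(G) = 4 exactly.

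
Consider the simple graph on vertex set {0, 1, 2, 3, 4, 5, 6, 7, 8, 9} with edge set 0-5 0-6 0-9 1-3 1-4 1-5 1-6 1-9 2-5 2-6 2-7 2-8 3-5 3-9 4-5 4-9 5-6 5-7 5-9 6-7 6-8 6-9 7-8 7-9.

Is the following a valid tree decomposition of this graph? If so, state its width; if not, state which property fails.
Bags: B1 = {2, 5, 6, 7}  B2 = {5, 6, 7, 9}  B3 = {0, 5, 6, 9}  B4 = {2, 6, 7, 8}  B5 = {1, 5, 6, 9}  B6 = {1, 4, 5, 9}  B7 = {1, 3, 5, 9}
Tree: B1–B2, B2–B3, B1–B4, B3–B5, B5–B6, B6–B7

Vertex coverage: the bags together contain {0, 1, 2, 3, 4, 5, 6, 7, 8, 9}, the full vertex set. Edge coverage: each edge of G has both endpoints in at least one bag. Running intersection: for every vertex, the bags containing it form a connected subtree. All three properties hold, so this is a valid tree decomposition of width max|bag| − 1 = 3, and hence tw(G) ≤ 3.

Yes; width 3.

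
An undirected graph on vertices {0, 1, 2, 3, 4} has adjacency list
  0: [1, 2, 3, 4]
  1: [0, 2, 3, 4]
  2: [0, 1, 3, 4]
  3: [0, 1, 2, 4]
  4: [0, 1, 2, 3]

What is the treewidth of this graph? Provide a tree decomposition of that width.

A single bag containing all 5 vertices is trivially a valid decomposition of width 4. Conversely, {0, 1, 2, 3, 4} is a clique of size 5, and the vertices of any clique must share a bag in every tree decomposition; so some bag has ≥ 5 vertices and tw(G) ≥ 4. The upper and lower bounds meet at 4, so that is the treewidth.

Treewidth 4.
One such decomposition:
Bags: B1 = {0, 1, 2, 3, 4}
Tree: (single bag)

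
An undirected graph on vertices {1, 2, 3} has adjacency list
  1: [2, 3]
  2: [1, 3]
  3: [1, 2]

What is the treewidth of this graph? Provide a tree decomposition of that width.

With just one bag of size 3, the width is 3 − 1 = 2, so tw(G) ≤ 2. For the lower bound, the 3 vertices {1, 2, 3} are pairwise adjacent, and any tree decomposition puts a clique entirely inside one bag — forcing width ≥ 2. Hence tw(G) = 2 exactly.

Treewidth 2.
Bags: B1 = {1, 2, 3}
Tree: (single bag)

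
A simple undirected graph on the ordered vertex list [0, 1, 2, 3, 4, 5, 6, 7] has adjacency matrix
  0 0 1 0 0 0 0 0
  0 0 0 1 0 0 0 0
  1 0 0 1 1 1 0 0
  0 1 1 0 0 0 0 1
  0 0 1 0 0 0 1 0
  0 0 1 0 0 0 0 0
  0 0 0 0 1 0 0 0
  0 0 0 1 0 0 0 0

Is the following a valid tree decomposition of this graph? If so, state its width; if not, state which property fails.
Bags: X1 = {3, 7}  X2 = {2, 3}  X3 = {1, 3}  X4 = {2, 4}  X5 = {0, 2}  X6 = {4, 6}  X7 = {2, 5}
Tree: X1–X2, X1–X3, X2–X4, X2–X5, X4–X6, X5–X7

Yes; width 1.

Checking the three conditions: (i) the bags cover all of {0, 1, 2, 3, 4, 5, 6, 7}; (ii) for each edge, some bag contains both endpoints; (iii) the bags containing any fixed vertex form a subtree. All hold, so the decomposition is valid with width 2 − 1 = 1.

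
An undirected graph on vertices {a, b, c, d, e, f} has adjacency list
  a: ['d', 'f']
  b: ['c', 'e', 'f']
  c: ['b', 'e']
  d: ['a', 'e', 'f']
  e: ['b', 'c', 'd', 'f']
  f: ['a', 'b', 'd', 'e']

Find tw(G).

A width-2 tree decomposition is:
Bags: B1 = {d, e, f}  B2 = {b, e, f}  B3 = {a, d, f}  B4 = {b, c, e}
Tree: B1–B2, B1–B3, B2–B4
Every bag has size at most 3, so the width is 3 − 1 = 2 and tw(G) ≤ 2. For the lower bound, the 3 vertices {b, c, e} are pairwise adjacent, and any tree decomposition puts a clique entirely inside one bag — forcing width ≥ 2. The upper and lower bounds meet at 2, so that is the treewidth.

2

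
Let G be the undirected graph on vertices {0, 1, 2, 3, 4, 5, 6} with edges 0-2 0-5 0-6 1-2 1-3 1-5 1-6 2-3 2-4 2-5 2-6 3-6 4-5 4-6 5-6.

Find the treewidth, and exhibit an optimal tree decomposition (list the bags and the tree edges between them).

Treewidth 3.
One optimal decomposition is:
Bags: B1 = {1, 2, 3, 6}  B2 = {1, 2, 5, 6}  B3 = {2, 4, 5, 6}  B4 = {0, 2, 5, 6}
Tree: B1–B2, B2–B3, B3–B4

Each bag holds 4 vertices, so the decomposition has width 3, which upper-bounds the treewidth. On the other hand G contains the 4-clique {1, 2, 3, 6}. A clique must lie in a single bag of any decomposition, so no decomposition can have width below 3. Combining the bounds, tw(G) = 3.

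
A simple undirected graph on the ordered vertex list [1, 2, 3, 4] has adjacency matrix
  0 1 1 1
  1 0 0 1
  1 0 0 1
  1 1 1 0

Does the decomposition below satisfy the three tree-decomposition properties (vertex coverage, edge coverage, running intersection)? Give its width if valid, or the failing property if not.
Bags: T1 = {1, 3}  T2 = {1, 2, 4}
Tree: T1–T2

No — edge (4,3) lies in no bag.

A tree decomposition must satisfy three properties: every vertex lies in some bag; for every edge, both endpoints lie together in some bag; and for every vertex, the bags containing it form a connected subtree. Here edge (4,3) lies in no bag, so the decomposition is invalid.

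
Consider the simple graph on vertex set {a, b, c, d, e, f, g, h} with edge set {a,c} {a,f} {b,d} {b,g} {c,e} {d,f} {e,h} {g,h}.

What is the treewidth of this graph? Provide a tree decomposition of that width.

Every bag has size at most 3, so the width is 3 − 1 = 2 and tw(G) ≤ 2. Since c–e–h–g–b–d–f–a–c is a cycle in G, G is not acyclic. Forests are exactly the graphs of treewidth ≤ 1, so tw(G) ≥ 2. Therefore the treewidth is 2.

Treewidth 2.
One such decomposition:
Bags: B1 = {c, e, h}  B2 = {c, g, h}  B3 = {b, c, g}  B4 = {b, c, d}  B5 = {c, d, f}  B6 = {a, c, f}
Tree: B1–B2, B2–B3, B3–B4, B4–B5, B5–B6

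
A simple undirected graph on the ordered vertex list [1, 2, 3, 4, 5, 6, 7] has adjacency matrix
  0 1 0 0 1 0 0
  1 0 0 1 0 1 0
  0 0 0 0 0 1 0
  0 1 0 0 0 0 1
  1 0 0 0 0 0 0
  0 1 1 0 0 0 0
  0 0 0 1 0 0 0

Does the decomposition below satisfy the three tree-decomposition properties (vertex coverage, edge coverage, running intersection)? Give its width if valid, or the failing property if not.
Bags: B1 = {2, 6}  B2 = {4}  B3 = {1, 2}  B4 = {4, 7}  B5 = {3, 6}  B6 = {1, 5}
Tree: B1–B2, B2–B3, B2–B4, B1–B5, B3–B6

A tree decomposition must satisfy three properties: every vertex lies in some bag; for every edge, both endpoints lie together in some bag; and for every vertex, the bags containing it form a connected subtree. Here edge (2,4) lies in no bag, so the decomposition is invalid.

No — edge (2,4) lies in no bag.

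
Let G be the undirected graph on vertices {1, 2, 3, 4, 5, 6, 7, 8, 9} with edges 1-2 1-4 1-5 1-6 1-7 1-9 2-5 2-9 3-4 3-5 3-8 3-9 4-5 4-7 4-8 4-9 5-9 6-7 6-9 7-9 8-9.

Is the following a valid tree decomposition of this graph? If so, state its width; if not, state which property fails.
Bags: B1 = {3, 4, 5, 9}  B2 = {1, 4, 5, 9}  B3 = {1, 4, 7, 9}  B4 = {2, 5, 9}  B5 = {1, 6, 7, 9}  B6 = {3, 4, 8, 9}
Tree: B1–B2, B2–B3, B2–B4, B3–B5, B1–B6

No — edge (1,2) lies in no bag.

A tree decomposition must satisfy three properties: every vertex lies in some bag; for every edge, both endpoints lie together in some bag; and for every vertex, the bags containing it form a connected subtree. Here edge (1,2) lies in no bag, so the decomposition is invalid.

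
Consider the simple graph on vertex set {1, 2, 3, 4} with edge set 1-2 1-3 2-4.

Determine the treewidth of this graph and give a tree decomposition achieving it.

Treewidth 1.
One such decomposition:
Bags: B1 = {1, 3}  B2 = {1, 2}  B3 = {2, 4}
Tree: B1–B2, B2–B3

Every bag has size at most 2, so the width is 2 − 1 = 1 and tw(G) ≤ 1. Since G has at least one edge (e.g. 3–1), it is not an edgeless graph, so tw(G) ≥ 1. Combining the bounds, tw(G) = 1.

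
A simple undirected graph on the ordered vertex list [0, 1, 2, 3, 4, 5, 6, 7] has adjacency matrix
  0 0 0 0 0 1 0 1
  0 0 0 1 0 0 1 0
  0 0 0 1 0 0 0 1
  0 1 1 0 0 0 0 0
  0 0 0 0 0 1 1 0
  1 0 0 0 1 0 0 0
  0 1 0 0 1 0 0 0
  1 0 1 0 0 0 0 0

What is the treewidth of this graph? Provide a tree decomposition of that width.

Treewidth 2.
Bags: B1 = {0, 4, 5}  B2 = {0, 4, 7}  B3 = {2, 4, 7}  B4 = {2, 3, 4}  B5 = {1, 3, 4}  B6 = {1, 4, 6}
Tree: B1–B2, B2–B3, B3–B4, B4–B5, B5–B6

The largest bag has 3 vertices, giving width 2; this decomposition certifies tw(G) ≤ 2. For the lower bound, G contains the cycle 4–5–0–7–2–3–1–6–4, so G is not a forest; only forests have treewidth ≤ 1, hence tw(G) ≥ 2. The upper and lower bounds meet at 2, so that is the treewidth.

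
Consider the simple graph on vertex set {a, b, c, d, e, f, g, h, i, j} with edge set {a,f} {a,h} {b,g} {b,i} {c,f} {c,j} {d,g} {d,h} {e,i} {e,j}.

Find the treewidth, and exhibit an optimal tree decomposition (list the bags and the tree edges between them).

Every bag has size at most 3, so the width is 3 − 1 = 2 and tw(G) ≤ 2. For the lower bound, G contains the cycle j–c–f–a–h–d–g–b–i–e–j, so G is not a forest; only forests have treewidth ≤ 1, hence tw(G) ≥ 2. Hence tw(G) = 2 exactly.

Treewidth 2.
Bags: B1 = {c, f, j}  B2 = {a, f, j}  B3 = {a, h, j}  B4 = {d, h, j}  B5 = {d, g, j}  B6 = {b, g, j}  B7 = {b, i, j}  B8 = {e, i, j}
Tree: B1–B2, B2–B3, B3–B4, B4–B5, B5–B6, B6–B7, B7–B8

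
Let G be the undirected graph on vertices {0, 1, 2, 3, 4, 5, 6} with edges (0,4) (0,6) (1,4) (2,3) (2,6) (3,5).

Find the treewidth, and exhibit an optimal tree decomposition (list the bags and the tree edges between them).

Treewidth 1.
One such decomposition:
Bags: B1 = {1, 4}  B2 = {0, 4}  B3 = {0, 6}  B4 = {2, 6}  B5 = {2, 3}  B6 = {3, 5}
Tree: B1–B2, B2–B3, B3–B4, B4–B5, B5–B6

The largest bag has 2 vertices, giving width 1; this decomposition certifies tw(G) ≤ 1. Any graph with an edge has treewidth ≥ 1, and G has the edge 1–4. Combining the bounds, tw(G) = 1.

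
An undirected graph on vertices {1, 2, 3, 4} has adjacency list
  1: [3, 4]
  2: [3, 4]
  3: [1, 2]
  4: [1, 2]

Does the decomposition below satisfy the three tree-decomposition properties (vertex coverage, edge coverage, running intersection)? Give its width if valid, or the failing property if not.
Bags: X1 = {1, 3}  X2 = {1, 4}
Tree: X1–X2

No — vertex 2 appears in no bag.

A tree decomposition must satisfy three properties: every vertex lies in some bag; for every edge, both endpoints lie together in some bag; and for every vertex, the bags containing it form a connected subtree. Here vertex 2 appears in no bag, so the decomposition is invalid.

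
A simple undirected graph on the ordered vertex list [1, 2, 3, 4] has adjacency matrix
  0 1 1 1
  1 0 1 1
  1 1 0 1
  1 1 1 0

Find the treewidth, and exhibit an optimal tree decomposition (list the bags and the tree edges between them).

With just one bag of size 4, the width is 4 − 1 = 3, so tw(G) ≤ 3. On the other hand G contains the 4-clique {1, 2, 3, 4}. A clique must lie in a single bag of any decomposition, so no decomposition can have width below 3. Combining the bounds, tw(G) = 3.

Treewidth 3.
One such decomposition:
Bags: B1 = {1, 2, 3, 4}
Tree: (single bag)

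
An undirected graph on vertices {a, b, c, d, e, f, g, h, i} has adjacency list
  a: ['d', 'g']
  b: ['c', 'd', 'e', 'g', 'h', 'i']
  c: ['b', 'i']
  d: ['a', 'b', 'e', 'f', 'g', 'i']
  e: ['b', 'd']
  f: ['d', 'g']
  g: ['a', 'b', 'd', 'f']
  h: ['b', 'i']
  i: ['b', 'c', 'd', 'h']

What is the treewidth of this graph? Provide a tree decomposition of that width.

The largest bag has 3 vertices, giving width 2; this decomposition certifies tw(G) ≤ 2. For the lower bound, the 3 vertices {d, f, g} are pairwise adjacent, and any tree decomposition puts a clique entirely inside one bag — forcing width ≥ 2. The upper and lower bounds meet at 2, so that is the treewidth.

Treewidth 2.
One such decomposition:
Bags: B1 = {b, d, g}  B2 = {b, d, i}  B3 = {a, d, g}  B4 = {b, c, i}  B5 = {d, f, g}  B6 = {b, h, i}  B7 = {b, d, e}
Tree: B1–B2, B1–B3, B2–B4, B3–B5, B2–B6, B2–B7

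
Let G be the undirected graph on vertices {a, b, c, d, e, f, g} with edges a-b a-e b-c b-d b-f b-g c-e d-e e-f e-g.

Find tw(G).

2

A width-2 tree decomposition is:
Bags: B1 = {a, b, e}  B2 = {b, e, f}  B3 = {b, e, g}  B4 = {b, d, e}  B5 = {b, c, e}
Tree: B1–B2, B2–B3, B3–B4, B4–B5
Each bag holds 3 vertices, so the decomposition has width 2, which upper-bounds the treewidth. Since b–a–e–f–b is a cycle in G, G is not acyclic. Forests are exactly the graphs of treewidth ≤ 1, so tw(G) ≥ 2. Combining the bounds, tw(G) = 2.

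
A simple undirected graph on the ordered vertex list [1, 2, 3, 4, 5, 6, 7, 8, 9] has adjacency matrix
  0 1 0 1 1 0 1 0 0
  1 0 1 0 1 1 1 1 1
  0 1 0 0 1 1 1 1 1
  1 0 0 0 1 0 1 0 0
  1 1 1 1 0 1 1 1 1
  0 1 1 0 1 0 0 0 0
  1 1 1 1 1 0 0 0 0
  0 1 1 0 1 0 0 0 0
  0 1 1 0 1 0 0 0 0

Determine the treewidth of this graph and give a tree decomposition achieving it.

Each bag holds 4 vertices, so the decomposition has width 3, which upper-bounds the treewidth. For the lower bound, the 4 vertices {1, 2, 5, 7} are pairwise adjacent, and any tree decomposition puts a clique entirely inside one bag — forcing width ≥ 3. Combining the bounds, tw(G) = 3.

Treewidth 3.
One optimal decomposition is:
Bags: B1 = {2, 3, 5, 7}  B2 = {2, 3, 5, 6}  B3 = {1, 2, 5, 7}  B4 = {1, 4, 5, 7}  B5 = {2, 3, 5, 9}  B6 = {2, 3, 5, 8}
Tree: B1–B2, B1–B3, B3–B4, B1–B5, B2–B6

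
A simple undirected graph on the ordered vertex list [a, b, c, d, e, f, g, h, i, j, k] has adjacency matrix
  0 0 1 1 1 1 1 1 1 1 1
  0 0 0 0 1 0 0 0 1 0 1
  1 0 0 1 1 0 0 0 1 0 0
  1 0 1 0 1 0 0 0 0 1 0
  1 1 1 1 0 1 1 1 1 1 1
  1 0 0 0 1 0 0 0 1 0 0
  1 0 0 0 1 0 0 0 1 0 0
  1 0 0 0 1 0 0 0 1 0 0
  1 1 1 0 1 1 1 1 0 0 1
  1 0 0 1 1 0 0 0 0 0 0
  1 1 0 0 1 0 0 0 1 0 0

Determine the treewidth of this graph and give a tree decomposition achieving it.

Each bag holds 4 vertices, so the decomposition has width 3, which upper-bounds the treewidth. For the lower bound, the 4 vertices {a, d, e, j} are pairwise adjacent, and any tree decomposition puts a clique entirely inside one bag — forcing width ≥ 3. Therefore the treewidth is 3.

Treewidth 3.
Bags: B1 = {a, e, i, k}  B2 = {a, c, e, i}  B3 = {a, e, h, i}  B4 = {a, e, f, i}  B5 = {a, e, g, i}  B6 = {b, e, i, k}  B7 = {a, c, d, e}  B8 = {a, d, e, j}
Tree: B1–B2, B1–B3, B3–B4, B4–B5, B1–B6, B2–B7, B7–B8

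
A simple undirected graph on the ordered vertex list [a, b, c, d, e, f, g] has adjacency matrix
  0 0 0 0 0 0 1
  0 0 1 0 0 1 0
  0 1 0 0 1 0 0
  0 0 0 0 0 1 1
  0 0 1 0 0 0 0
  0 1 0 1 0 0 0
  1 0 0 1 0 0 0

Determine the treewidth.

A width-1 tree decomposition is:
Bags: B1 = {a, g}  B2 = {d, g}  B3 = {d, f}  B4 = {b, f}  B5 = {b, c}  B6 = {c, e}
Tree: B1–B2, B2–B3, B3–B4, B4–B5, B5–B6
Every bag has size at most 2, so the width is 2 − 1 = 1 and tw(G) ≤ 1. Since G has at least one edge (e.g. a–g), it is not an edgeless graph, so tw(G) ≥ 1. Hence tw(G) = 1 exactly.

1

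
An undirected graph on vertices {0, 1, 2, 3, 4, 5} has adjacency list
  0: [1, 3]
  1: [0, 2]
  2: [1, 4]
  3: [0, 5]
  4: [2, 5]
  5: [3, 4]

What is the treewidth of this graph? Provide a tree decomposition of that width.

Each bag holds 3 vertices, so the decomposition has width 2, which upper-bounds the treewidth. The edges 1–0–3–5–4–2–1 form a cycle, so G is not a tree and its treewidth is at least 2. Hence tw(G) = 2 exactly.

Treewidth 2.
One such decomposition:
Bags: B1 = {0, 1, 3}  B2 = {1, 3, 5}  B3 = {1, 4, 5}  B4 = {1, 2, 4}
Tree: B1–B2, B2–B3, B3–B4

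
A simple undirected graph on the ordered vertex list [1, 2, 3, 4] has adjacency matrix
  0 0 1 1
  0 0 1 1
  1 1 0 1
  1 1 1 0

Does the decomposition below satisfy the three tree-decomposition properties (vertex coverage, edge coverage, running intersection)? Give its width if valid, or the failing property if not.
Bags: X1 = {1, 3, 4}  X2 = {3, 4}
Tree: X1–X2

A tree decomposition must satisfy three properties: every vertex lies in some bag; for every edge, both endpoints lie together in some bag; and for every vertex, the bags containing it form a connected subtree. Here vertex 2 appears in no bag, so the decomposition is invalid.

No — vertex 2 appears in no bag.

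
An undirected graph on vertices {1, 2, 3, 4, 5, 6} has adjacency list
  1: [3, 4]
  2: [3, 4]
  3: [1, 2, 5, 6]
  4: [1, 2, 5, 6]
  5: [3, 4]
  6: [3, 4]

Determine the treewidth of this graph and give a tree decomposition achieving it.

Each bag holds 3 vertices, so the decomposition has width 2, which upper-bounds the treewidth. Since 2–4–1–3–2 is a cycle in G, G is not acyclic. Forests are exactly the graphs of treewidth ≤ 1, so tw(G) ≥ 2. Therefore the treewidth is 2.

Treewidth 2.
Bags: B1 = {2, 3, 4}  B2 = {1, 3, 4}  B3 = {3, 4, 6}  B4 = {3, 4, 5}
Tree: B1–B2, B2–B3, B3–B4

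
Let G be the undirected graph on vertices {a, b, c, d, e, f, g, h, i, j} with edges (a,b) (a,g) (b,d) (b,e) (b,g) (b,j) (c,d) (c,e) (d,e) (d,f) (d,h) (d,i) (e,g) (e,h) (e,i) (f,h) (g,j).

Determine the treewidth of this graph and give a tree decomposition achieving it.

Treewidth 2.
One such decomposition:
Bags: B1 = {d, f, h}  B2 = {d, e, h}  B3 = {b, d, e}  B4 = {d, e, i}  B5 = {b, e, g}  B6 = {c, d, e}  B7 = {b, g, j}  B8 = {a, b, g}
Tree: B1–B2, B2–B3, B3–B4, B3–B5, B2–B6, B5–B7, B7–B8

Every bag has size at most 3, so the width is 3 − 1 = 2 and tw(G) ≤ 2. For the lower bound, the 3 vertices {d, e, h} are pairwise adjacent, and any tree decomposition puts a clique entirely inside one bag — forcing width ≥ 2. Therefore the treewidth is 2.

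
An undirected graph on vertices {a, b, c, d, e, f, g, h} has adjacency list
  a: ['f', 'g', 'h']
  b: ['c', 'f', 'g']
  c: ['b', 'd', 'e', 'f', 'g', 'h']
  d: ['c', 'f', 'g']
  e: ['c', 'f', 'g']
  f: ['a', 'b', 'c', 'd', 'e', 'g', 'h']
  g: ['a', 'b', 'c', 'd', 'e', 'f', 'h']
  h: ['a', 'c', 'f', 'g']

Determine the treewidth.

A width-3 tree decomposition is:
Bags: B1 = {c, e, f, g}  B2 = {c, d, f, g}  B3 = {c, f, g, h}  B4 = {a, f, g, h}  B5 = {b, c, f, g}
Tree: B1–B2, B1–B3, B3–B4, B2–B5
Every bag has size at most 4, so the width is 4 − 1 = 3 and tw(G) ≤ 3. For the lower bound, the 4 vertices {c, d, f, g} are pairwise adjacent, and any tree decomposition puts a clique entirely inside one bag — forcing width ≥ 3. Combining the bounds, tw(G) = 3.

3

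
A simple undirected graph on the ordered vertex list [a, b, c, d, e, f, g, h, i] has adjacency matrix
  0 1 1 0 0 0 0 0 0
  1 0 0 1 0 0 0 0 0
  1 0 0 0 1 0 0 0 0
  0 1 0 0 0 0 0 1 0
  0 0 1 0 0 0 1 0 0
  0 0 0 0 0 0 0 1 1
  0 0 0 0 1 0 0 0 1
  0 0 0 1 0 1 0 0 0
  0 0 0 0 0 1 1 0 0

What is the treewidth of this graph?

2

A width-2 tree decomposition is:
Bags: B1 = {f, g, i}  B2 = {e, f, g}  B3 = {c, e, f}  B4 = {a, c, f}  B5 = {a, b, f}  B6 = {b, d, f}  B7 = {d, f, h}
Tree: B1–B2, B2–B3, B3–B4, B4–B5, B5–B6, B6–B7
The largest bag has 3 vertices, giving width 2; this decomposition certifies tw(G) ≤ 2. The edges f–i–g–e–c–a–b–d–h–f form a cycle, so G is not a tree and its treewidth is at least 2. Hence tw(G) = 2 exactly.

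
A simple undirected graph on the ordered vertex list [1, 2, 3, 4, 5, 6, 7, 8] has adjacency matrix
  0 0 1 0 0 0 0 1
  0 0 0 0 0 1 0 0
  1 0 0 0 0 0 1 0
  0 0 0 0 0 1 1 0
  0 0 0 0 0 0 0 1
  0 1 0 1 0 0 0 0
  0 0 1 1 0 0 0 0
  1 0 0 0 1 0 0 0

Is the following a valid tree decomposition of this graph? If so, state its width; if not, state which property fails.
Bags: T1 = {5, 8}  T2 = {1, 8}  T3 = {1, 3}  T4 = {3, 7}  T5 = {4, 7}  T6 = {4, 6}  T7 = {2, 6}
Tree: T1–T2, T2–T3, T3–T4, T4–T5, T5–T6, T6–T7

Every vertex of G appears in some bag (union = {1, 2, 3, 4, 5, 6, 7, 8}); every edge is covered by a bag; and for each vertex v the set of bags containing v is connected in the bag tree. The decomposition is therefore valid. The largest bag has 2 vertices, so the width is 1.

Yes; width 1.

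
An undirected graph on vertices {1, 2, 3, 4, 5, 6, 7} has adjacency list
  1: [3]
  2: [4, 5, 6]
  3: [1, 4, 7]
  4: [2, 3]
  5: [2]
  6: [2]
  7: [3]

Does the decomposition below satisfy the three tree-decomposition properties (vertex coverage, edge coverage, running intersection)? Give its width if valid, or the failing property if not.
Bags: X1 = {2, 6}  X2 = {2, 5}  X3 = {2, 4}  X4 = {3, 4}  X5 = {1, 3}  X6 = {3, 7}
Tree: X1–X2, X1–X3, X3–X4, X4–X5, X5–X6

Every vertex of G appears in some bag (union = {1, 2, 3, 4, 5, 6, 7}); every edge is covered by a bag; and for each vertex v the set of bags containing v is connected in the bag tree. The decomposition is therefore valid. The largest bag has 2 vertices, so the width is 1.

Yes; width 1.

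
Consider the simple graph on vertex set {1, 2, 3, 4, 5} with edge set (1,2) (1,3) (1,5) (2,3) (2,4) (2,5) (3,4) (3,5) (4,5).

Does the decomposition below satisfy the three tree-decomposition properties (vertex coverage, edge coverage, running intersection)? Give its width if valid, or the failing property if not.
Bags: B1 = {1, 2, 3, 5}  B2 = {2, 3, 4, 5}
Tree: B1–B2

Yes; width 3.

Vertex coverage: the bags together contain {1, 2, 3, 4, 5}, the full vertex set. Edge coverage: each edge of G has both endpoints in at least one bag. Running intersection: for every vertex, the bags containing it form a connected subtree. All three properties hold, so this is a valid tree decomposition of width max|bag| − 1 = 3, and hence tw(G) ≤ 3.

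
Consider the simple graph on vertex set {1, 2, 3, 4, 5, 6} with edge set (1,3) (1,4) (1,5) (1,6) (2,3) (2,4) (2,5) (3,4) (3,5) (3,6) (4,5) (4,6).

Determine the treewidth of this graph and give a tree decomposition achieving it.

Each bag holds 4 vertices, so the decomposition has width 3, which upper-bounds the treewidth. On the other hand G contains the 4-clique {1, 3, 4, 5}. A clique must lie in a single bag of any decomposition, so no decomposition can have width below 3. Combining the bounds, tw(G) = 3.

Treewidth 3.
Bags: B1 = {2, 3, 4, 5}  B2 = {1, 3, 4, 5}  B3 = {1, 3, 4, 6}
Tree: B1–B2, B2–B3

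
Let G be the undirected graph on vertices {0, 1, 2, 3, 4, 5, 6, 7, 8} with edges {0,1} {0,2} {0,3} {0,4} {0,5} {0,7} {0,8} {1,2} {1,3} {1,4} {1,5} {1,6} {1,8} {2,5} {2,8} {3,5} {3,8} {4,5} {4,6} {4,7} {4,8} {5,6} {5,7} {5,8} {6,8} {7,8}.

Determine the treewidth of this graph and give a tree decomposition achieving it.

Treewidth 4.
One such decomposition:
Bags: B1 = {0, 1, 4, 5, 8}  B2 = {1, 4, 5, 6, 8}  B3 = {0, 1, 2, 5, 8}  B4 = {0, 1, 3, 5, 8}  B5 = {0, 4, 5, 7, 8}
Tree: B1–B2, B1–B3, B1–B4, B1–B5

Each bag holds 5 vertices, so the decomposition has width 4, which upper-bounds the treewidth. On the other hand G contains the 5-clique {0, 1, 2, 5, 8}. A clique must lie in a single bag of any decomposition, so no decomposition can have width below 4. Therefore the treewidth is 4.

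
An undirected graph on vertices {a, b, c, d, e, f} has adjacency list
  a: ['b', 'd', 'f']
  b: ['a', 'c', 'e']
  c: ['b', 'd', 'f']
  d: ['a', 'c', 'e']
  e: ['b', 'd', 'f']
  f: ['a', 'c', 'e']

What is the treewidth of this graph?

3

A width-3 tree decomposition is:
Bags: B1 = {b, d, e, f}  B2 = {a, b, d, f}  B3 = {b, c, d, f}
Tree: B1–B2, B2–B3
Every bag has size at most 4, so the width is 4 − 1 = 3 and tw(G) ≤ 3. For the lower bound: the 4 vertex sets {e,f}, {a,b}, {d}, {c} are disjoint, each induces a connected subgraph, and every pair is joined by at least one edge of G. Contracting each set to a single vertex therefore yields K_{4} as a minor, and since treewidth is minor-monotone, tw(G) ≥ tw(K_{4}) = 3. Hence tw(G) = 3 exactly.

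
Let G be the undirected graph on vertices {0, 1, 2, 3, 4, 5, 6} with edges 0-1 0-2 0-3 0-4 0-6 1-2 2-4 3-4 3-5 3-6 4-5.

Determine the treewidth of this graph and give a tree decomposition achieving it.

Each bag holds 3 vertices, so the decomposition has width 2, which upper-bounds the treewidth. For the lower bound, the 3 vertices {0, 1, 2} are pairwise adjacent, and any tree decomposition puts a clique entirely inside one bag — forcing width ≥ 2. The upper and lower bounds meet at 2, so that is the treewidth.

Treewidth 2.
Bags: B1 = {0, 3, 4}  B2 = {0, 2, 4}  B3 = {3, 4, 5}  B4 = {0, 1, 2}  B5 = {0, 3, 6}
Tree: B1–B2, B1–B3, B2–B4, B1–B5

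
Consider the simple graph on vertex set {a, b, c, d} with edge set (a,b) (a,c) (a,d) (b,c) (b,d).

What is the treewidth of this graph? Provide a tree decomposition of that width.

Treewidth 2.
One optimal decomposition is:
Bags: B1 = {a, b, d}  B2 = {a, b, c}
Tree: B1–B2

Each bag holds 3 vertices, so the decomposition has width 2, which upper-bounds the treewidth. On the other hand G contains the 3-clique {a, b, d}. A clique must lie in a single bag of any decomposition, so no decomposition can have width below 2. Therefore the treewidth is 2.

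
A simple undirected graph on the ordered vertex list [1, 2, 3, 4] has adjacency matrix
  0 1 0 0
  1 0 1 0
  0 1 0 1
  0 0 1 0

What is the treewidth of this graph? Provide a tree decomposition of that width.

The largest bag has 2 vertices, giving width 1; this decomposition certifies tw(G) ≤ 1. Since G has at least one edge (e.g. 2–3), it is not an edgeless graph, so tw(G) ≥ 1. Combining the bounds, tw(G) = 1.

Treewidth 1.
One optimal decomposition is:
Bags: B1 = {2, 3}  B2 = {3, 4}  B3 = {1, 2}
Tree: B1–B2, B1–B3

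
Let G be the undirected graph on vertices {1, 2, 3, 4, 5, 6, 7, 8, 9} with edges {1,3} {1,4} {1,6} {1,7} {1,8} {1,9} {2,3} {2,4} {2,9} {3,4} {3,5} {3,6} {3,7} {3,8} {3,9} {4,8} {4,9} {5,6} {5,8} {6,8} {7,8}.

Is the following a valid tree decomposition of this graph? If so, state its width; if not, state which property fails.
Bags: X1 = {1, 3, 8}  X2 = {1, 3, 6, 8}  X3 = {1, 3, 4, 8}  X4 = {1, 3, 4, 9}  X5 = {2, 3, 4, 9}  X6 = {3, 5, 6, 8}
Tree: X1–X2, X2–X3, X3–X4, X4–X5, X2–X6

No — vertex 7 appears in no bag.

A tree decomposition must satisfy three properties: every vertex lies in some bag; for every edge, both endpoints lie together in some bag; and for every vertex, the bags containing it form a connected subtree. Here vertex 7 appears in no bag, so the decomposition is invalid.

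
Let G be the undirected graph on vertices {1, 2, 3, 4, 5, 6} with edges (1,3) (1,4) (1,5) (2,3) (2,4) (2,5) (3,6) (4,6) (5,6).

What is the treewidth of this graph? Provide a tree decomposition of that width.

Treewidth 3.
One such decomposition:
Bags: B1 = {1, 2, 5, 6}  B2 = {1, 2, 4, 6}  B3 = {1, 2, 3, 6}
Tree: B1–B2, B2–B3

The largest bag has 4 vertices, giving width 3; this decomposition certifies tw(G) ≤ 3. For the lower bound: the 4 vertex sets {5,6}, {2,4}, {1}, {3} are disjoint, each induces a connected subgraph, and every pair is joined by at least one edge of G. Contracting each set to a single vertex therefore yields K_{4} as a minor, and since treewidth is minor-monotone, tw(G) ≥ tw(K_{4}) = 3. Hence tw(G) = 3 exactly.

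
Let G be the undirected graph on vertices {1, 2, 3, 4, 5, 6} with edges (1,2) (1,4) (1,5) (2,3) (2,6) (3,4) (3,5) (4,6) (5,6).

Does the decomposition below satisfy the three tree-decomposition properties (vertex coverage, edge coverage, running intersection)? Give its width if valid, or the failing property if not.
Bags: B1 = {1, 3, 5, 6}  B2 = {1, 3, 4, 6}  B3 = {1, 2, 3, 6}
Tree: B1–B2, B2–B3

Yes; width 3.

Every vertex of G appears in some bag (union = {1, 2, 3, 4, 5, 6}); every edge is covered by a bag; and for each vertex v the set of bags containing v is connected in the bag tree. The decomposition is therefore valid. The largest bag has 4 vertices, so the width is 3.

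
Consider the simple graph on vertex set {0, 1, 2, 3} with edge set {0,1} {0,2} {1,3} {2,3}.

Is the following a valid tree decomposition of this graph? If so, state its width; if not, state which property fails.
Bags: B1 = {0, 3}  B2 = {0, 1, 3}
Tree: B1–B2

A tree decomposition must satisfy three properties: every vertex lies in some bag; for every edge, both endpoints lie together in some bag; and for every vertex, the bags containing it form a connected subtree. Here vertex 2 appears in no bag, so the decomposition is invalid.

No — vertex 2 appears in no bag.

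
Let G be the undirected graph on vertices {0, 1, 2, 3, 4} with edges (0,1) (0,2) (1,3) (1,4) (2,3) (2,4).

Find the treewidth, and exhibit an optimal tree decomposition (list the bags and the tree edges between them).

The largest bag has 3 vertices, giving width 2; this decomposition certifies tw(G) ≤ 2. For the lower bound, G contains the cycle 3–1–4–2–3, so G is not a forest; only forests have treewidth ≤ 1, hence tw(G) ≥ 2. Hence tw(G) = 2 exactly.

Treewidth 2.
Bags: B1 = {1, 2, 3}  B2 = {1, 2, 4}  B3 = {0, 1, 2}
Tree: B1–B2, B2–B3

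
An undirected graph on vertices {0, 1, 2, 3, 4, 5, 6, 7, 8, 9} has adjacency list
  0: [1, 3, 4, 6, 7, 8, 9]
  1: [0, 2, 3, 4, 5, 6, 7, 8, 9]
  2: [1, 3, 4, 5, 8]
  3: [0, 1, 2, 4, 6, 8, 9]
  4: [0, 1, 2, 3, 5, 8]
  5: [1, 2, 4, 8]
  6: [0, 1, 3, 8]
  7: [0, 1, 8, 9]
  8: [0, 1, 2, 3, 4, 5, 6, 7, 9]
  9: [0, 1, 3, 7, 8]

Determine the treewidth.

A width-4 tree decomposition is:
Bags: B1 = {0, 1, 3, 8, 9}  B2 = {0, 1, 3, 4, 8}  B3 = {1, 2, 3, 4, 8}  B4 = {1, 2, 4, 5, 8}  B5 = {0, 1, 7, 8, 9}  B6 = {0, 1, 3, 6, 8}
Tree: B1–B2, B2–B3, B3–B4, B1–B5, B2–B6
The largest bag has 5 vertices, giving width 4; this decomposition certifies tw(G) ≤ 4. Conversely, {0, 1, 3, 8, 9} is a clique of size 5, and the vertices of any clique must share a bag in every tree decomposition; so some bag has ≥ 5 vertices and tw(G) ≥ 4. Therefore the treewidth is 4.

4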